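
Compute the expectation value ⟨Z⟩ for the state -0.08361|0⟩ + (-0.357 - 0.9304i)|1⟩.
-0.9861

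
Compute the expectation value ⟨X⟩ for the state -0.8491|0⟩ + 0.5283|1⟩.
-0.8972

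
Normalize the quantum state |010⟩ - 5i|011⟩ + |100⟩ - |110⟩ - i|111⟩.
0.1857|010⟩ - 0.9285i|011⟩ + 0.1857|100⟩ - 0.1857|110⟩ - 0.1857i|111⟩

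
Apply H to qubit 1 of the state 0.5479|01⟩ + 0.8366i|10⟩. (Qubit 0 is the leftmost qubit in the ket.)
0.3874|00⟩ - 0.3874|01⟩ + 0.5916i|10⟩ + 0.5916i|11⟩

H on qubit 1 mixes each pair of kets that differ only in qubit 1: amplitudes (a, b) of (|…0…⟩, |…1…⟩) become ((a + b)/√2, (a − b)/√2). Kets absent from the input have amplitude 0.
(|00⟩, |01⟩): (a, b) = (0, 0.5479) → (0.3874, -0.3874)
(|10⟩, |11⟩): (a, b) = (0.8366i, 0) → (0.5916i, 0.5916i)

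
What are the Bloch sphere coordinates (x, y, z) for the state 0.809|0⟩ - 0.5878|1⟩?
(-0.9511, 0, 0.309)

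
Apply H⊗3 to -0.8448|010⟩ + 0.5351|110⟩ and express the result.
-0.1095|000⟩ - 0.1095|001⟩ + 0.1095|010⟩ + 0.1095|011⟩ - 0.4879|100⟩ - 0.4879|101⟩ + 0.4879|110⟩ + 0.4879|111⟩

H⊗3 gives amp(|y⟩) = (1/2√2) Σ_x (−1)^(x·y) amp(|x⟩), where x·y is the number of positions in which both x and y have a 1.
|000⟩: (-0.8448 + 0.5351)/(2√2) = -0.1095
|001⟩: (-0.8448 + 0.5351)/(2√2) = -0.1095
|010⟩: (0.8448 - 0.5351)/(2√2) = 0.1095
|011⟩: (0.8448 - 0.5351)/(2√2) = 0.1095
|100⟩: (-0.8448 - 0.5351)/(2√2) = -0.4879
|101⟩: (-0.8448 - 0.5351)/(2√2) = -0.4879
|110⟩: (0.8448 + 0.5351)/(2√2) = 0.4879
|111⟩: (0.8448 + 0.5351)/(2√2) = 0.4879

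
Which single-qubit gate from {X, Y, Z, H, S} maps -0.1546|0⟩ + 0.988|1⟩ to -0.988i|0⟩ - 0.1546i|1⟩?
Y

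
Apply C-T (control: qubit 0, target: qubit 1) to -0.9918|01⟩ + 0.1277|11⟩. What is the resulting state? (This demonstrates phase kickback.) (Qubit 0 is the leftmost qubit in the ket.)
-0.9918|01⟩ + (0.0903 + 0.0903i)|11⟩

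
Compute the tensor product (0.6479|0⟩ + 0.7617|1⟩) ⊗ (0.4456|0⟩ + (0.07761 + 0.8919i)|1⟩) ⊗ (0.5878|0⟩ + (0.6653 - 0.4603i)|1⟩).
0.1697|000⟩ + (0.1921 - 0.1329i)|001⟩ + (0.02956 + 0.3397i)|010⟩ + (0.2994 + 0.3613i)|011⟩ + 0.1995|100⟩ + (0.2258 - 0.1562i)|101⟩ + (0.03475 + 0.3993i)|110⟩ + (0.352 + 0.4248i)|111⟩

amp(|b₁b₂…⟩) = product of the factor amplitudes for bits b₁, b₂, …; only kets whose every factor amplitude is nonzero survive.
|000⟩: (0.6479)(0.4456)(0.5878) = 0.1697
|001⟩: (0.6479)(0.4456)(0.6653 - 0.4603i) = (0.1921 - 0.1329i)
|010⟩: (0.6479)(0.07761 + 0.8919i)(0.5878) = (0.02956 + 0.3397i)
|011⟩: (0.6479)(0.07761 + 0.8919i)(0.6653 - 0.4603i) = (0.2994 + 0.3613i)
|100⟩: (0.7617)(0.4456)(0.5878) = 0.1995
|101⟩: (0.7617)(0.4456)(0.6653 - 0.4603i) = (0.2258 - 0.1562i)
|110⟩: (0.7617)(0.07761 + 0.8919i)(0.5878) = (0.03475 + 0.3993i)
|111⟩: (0.7617)(0.07761 + 0.8919i)(0.6653 - 0.4603i) = (0.352 + 0.4248i)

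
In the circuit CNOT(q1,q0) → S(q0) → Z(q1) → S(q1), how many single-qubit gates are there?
3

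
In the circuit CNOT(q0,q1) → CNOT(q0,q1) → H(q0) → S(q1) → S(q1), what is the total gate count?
5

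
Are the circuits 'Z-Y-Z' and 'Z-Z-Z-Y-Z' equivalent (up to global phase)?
Yes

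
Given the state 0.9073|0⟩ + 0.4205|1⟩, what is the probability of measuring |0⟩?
0.8232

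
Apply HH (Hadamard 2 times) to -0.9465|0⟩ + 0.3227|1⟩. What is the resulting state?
-0.9465|0⟩ + 0.3227|1⟩

H² = I, so an even number of Hadamards cancels: H^2 = I and the state is unchanged.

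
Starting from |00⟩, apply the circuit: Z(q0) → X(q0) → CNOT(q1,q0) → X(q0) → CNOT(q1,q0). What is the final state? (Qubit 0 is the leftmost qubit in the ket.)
|00⟩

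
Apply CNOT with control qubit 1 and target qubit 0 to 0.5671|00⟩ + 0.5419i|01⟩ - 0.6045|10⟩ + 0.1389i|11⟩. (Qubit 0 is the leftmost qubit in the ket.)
0.5671|00⟩ + 0.1389i|01⟩ - 0.6045|10⟩ + 0.5419i|11⟩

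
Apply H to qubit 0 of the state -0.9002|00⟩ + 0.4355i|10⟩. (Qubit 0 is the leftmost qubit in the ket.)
(-0.6365 + 0.3079i)|00⟩ + (-0.6365 - 0.3079i)|10⟩

H on qubit 0 mixes each pair of kets that differ only in qubit 0: amplitudes (a, b) of (|…0…⟩, |…1…⟩) become ((a + b)/√2, (a − b)/√2). Kets absent from the input have amplitude 0.
(|00⟩, |10⟩): (a, b) = (-0.9002, 0.4355i) → ((-0.6365 + 0.3079i), (-0.6365 - 0.3079i))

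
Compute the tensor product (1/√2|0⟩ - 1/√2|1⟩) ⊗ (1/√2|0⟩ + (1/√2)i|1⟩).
1/2|00⟩ + (1/2)i|01⟩ - 1/2|10⟩ - (1/2)i|11⟩

amp(|b₁b₂…⟩) = product of the factor amplitudes for bits b₁, b₂, …; only kets whose every factor amplitude is nonzero survive.
|00⟩: (1/√2)(1/√2) = 1/2
|01⟩: (1/√2)((1/√2)i) = (1/2)i
|10⟩: (-1/√2)(1/√2) = -1/2
|11⟩: (-1/√2)((1/√2)i) = -(1/2)i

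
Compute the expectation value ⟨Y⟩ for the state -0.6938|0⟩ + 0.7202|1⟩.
0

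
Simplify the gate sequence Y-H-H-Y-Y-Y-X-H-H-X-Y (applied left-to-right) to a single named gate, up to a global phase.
Y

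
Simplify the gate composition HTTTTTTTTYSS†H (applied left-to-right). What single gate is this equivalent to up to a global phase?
Y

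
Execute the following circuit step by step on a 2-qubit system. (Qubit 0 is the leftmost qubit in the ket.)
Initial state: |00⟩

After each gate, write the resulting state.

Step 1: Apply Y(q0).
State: i|10⟩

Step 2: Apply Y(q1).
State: -|11⟩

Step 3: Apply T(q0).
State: (-1/√2 - (1/√2)i)|11⟩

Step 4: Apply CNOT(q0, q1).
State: (-1/√2 - (1/√2)i)|10⟩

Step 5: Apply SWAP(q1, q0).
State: (-1/√2 - (1/√2)i)|01⟩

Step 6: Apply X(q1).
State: (-1/√2 - (1/√2)i)|00⟩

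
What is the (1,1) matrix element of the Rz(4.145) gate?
(-0.4809 + 0.8768i)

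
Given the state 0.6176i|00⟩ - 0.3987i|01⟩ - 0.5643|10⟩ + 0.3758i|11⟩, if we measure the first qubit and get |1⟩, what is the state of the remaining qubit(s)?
-0.8323|0⟩ + 0.5543i|1⟩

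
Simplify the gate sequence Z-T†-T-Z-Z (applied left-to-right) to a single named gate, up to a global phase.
Z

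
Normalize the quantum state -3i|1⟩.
-i|1⟩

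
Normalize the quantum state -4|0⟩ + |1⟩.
-0.9701|0⟩ + 0.2425|1⟩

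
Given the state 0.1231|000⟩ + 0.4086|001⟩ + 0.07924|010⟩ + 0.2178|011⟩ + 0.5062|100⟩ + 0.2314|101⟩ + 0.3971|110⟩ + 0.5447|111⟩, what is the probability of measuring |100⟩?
0.2562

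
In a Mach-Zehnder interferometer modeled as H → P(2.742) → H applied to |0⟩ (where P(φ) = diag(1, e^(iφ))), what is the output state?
(0.03939 + 0.1945i)|0⟩ + (0.9606 - 0.1945i)|1⟩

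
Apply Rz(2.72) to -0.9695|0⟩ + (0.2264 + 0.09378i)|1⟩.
(-0.2029 + 0.948i)|0⟩ + (-0.04433 + 0.241i)|1⟩

Rz(2.72) = [[e^(−iθ/2), 0], [0, e^(iθ/2)]] with e^(±iθ/2) = cos(θ/2) ± i·sin(θ/2); θ = 2.72, cos(θ/2) ≈ 0.209239, sin(θ/2) ≈ 0.977865.
With a = amp(|0⟩) = -0.9695 and b = amp(|1⟩) = (0.2264 + 0.09378i):
new amp(|0⟩) = (0.209239 - 0.977865i)·a = (-0.2029 + 0.948i)
new amp(|1⟩) = (0.209239 + 0.977865i)·b = (-0.04433 + 0.241i)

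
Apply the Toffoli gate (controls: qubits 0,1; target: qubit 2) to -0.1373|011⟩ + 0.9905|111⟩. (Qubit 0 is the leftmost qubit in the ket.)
-0.1373|011⟩ + 0.9905|110⟩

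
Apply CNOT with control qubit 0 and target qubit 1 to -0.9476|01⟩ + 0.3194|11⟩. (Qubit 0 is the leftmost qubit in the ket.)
-0.9476|01⟩ + 0.3194|10⟩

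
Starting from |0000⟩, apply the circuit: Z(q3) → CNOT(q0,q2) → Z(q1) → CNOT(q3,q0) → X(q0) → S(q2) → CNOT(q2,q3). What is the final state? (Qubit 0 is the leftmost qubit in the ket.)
|1000⟩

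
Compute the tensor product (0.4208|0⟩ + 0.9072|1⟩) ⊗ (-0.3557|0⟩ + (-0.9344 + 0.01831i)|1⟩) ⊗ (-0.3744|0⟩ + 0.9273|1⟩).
0.05604|000⟩ - 0.1388|001⟩ + (0.1472 - 0.002885i)|010⟩ + (-0.3646 + 0.007145i)|011⟩ + 0.1208|100⟩ - 0.2992|101⟩ + (0.3174 - 0.006219i)|110⟩ + (-0.7861 + 0.0154i)|111⟩

amp(|b₁b₂…⟩) = product of the factor amplitudes for bits b₁, b₂, …; only kets whose every factor amplitude is nonzero survive.
|000⟩: (0.4208)(-0.3557)(-0.3744) = 0.05604
|001⟩: (0.4208)(-0.3557)(0.9273) = -0.1388
|010⟩: (0.4208)(-0.9344 + 0.01831i)(-0.3744) = (0.1472 - 0.002885i)
|011⟩: (0.4208)(-0.9344 + 0.01831i)(0.9273) = (-0.3646 + 0.007145i)
|100⟩: (0.9072)(-0.3557)(-0.3744) = 0.1208
|101⟩: (0.9072)(-0.3557)(0.9273) = -0.2992
|110⟩: (0.9072)(-0.9344 + 0.01831i)(-0.3744) = (0.3174 - 0.006219i)
|111⟩: (0.9072)(-0.9344 + 0.01831i)(0.9273) = (-0.7861 + 0.0154i)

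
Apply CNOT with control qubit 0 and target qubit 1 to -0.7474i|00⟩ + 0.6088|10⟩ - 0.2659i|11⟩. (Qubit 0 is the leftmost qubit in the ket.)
-0.7474i|00⟩ - 0.2659i|10⟩ + 0.6088|11⟩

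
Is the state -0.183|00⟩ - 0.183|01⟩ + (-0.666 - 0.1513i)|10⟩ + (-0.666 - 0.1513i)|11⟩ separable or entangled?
Separable

Writing the state as a|00⟩ + b|01⟩ + c|10⟩ + d|11⟩, it is a product state iff ad − bc = 0.
Here (a, b, c, d) = (-0.183, -0.183, (-0.666 - 0.1513i), (-0.666 - 0.1513i)): ad − bc = (-0.183)(-0.666 - 0.1513i) − (-0.183)(-0.666 - 0.1513i) = 0, so the state is separable.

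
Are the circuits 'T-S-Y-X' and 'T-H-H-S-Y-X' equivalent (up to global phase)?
Yes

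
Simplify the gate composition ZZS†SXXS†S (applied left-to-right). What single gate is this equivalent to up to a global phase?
I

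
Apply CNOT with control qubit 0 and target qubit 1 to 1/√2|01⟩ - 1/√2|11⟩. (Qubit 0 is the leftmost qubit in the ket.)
1/√2|01⟩ - 1/√2|10⟩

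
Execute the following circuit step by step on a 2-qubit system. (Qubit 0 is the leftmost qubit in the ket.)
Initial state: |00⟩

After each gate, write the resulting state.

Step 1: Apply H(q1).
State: 1/√2|00⟩ + 1/√2|01⟩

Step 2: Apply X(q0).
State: 1/√2|10⟩ + 1/√2|11⟩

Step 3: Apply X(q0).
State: 1/√2|00⟩ + 1/√2|01⟩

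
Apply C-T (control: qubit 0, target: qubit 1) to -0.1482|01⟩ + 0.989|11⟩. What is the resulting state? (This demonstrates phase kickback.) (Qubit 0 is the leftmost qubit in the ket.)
-0.1482|01⟩ + (0.6993 + 0.6993i)|11⟩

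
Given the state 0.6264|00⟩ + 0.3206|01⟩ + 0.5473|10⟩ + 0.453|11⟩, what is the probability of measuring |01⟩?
0.1028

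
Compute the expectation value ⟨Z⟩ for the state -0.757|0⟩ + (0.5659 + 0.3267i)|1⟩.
0.1461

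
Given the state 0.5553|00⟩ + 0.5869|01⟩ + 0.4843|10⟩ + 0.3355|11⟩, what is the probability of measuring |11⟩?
0.1126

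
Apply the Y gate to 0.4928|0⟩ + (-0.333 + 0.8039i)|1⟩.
(0.8039 + 0.333i)|0⟩ + 0.4928i|1⟩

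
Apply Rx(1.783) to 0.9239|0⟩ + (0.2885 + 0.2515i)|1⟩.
(0.7761 - 0.2245i)|0⟩ + (0.1812 - 0.5608i)|1⟩

Rx(1.783) = [[cos(θ/2), −i·sin(θ/2)], [−i·sin(θ/2), cos(θ/2)]]; θ = 1.783, cos(θ/2) ≈ 0.628246, sin(θ/2) ≈ 0.778015.
With a = amp(|0⟩) = 0.9239 and b = amp(|1⟩) = (0.2885 + 0.2515i):
new amp(|0⟩) = (0.628246)·a + (-0.778015i)·b = (0.7761 - 0.2245i)
new amp(|1⟩) = (-0.778015i)·a + (0.628246)·b = (0.1812 - 0.5608i)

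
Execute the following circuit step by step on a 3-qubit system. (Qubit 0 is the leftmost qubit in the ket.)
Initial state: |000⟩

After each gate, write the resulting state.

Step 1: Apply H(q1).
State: 1/√2|000⟩ + 1/√2|010⟩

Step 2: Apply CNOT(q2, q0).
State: 1/√2|000⟩ + 1/√2|010⟩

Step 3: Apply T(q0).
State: 1/√2|000⟩ + 1/√2|010⟩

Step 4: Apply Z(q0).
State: 1/√2|000⟩ + 1/√2|010⟩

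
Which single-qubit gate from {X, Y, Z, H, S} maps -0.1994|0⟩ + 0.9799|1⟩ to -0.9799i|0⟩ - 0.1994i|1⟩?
Y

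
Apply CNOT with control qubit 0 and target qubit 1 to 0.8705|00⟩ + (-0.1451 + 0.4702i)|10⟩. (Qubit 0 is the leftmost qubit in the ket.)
0.8705|00⟩ + (-0.1451 + 0.4702i)|11⟩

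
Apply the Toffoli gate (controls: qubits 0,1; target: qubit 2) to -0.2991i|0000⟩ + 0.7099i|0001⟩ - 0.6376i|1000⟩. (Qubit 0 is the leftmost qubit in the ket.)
-0.2991i|0000⟩ + 0.7099i|0001⟩ - 0.6376i|1000⟩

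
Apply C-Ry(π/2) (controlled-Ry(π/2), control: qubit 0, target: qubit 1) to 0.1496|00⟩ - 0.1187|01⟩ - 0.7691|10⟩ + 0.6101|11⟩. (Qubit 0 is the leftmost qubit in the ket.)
0.1496|00⟩ - 0.1187|01⟩ - 0.9752|10⟩ - 0.1124|11⟩

C-Ry(π/2) leaves the control-|0⟩ kets |00⟩, |01⟩ unchanged and applies Ry(π/2) to qubit 1 on the control-|1⟩ pair (|10⟩, |11⟩).
Ry(π/2) = [[cos(θ/2), −sin(θ/2)], [sin(θ/2), cos(θ/2)]]; θ = π/2, cos(θ/2) ≈ 0.707107, sin(θ/2) ≈ 0.707107.
With a = amp(|10⟩) = -0.7691 and b = amp(|11⟩) = 0.6101:
new amp(|10⟩) = (0.707107)·a + (-0.707107)·b = -0.9752
new amp(|11⟩) = (0.707107)·a + (0.707107)·b = -0.1124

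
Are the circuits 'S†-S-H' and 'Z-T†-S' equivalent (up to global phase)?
No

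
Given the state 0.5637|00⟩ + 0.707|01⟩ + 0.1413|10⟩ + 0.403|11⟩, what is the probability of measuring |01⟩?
0.4998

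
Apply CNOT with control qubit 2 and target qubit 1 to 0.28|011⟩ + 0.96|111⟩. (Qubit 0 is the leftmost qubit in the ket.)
0.28|001⟩ + 0.96|101⟩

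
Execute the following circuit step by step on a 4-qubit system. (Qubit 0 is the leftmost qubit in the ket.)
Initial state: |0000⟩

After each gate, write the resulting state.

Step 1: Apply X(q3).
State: |0001⟩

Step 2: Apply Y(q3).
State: -i|0000⟩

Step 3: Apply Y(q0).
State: |1000⟩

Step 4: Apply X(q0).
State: |0000⟩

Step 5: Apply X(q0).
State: |1000⟩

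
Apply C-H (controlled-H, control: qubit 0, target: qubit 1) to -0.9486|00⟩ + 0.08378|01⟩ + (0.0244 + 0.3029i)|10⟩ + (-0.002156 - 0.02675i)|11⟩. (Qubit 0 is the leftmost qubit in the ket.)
-0.9486|00⟩ + 0.08378|01⟩ + (0.01573 + 0.1953i)|10⟩ + (0.01878 + 0.2331i)|11⟩

C-H leaves the control-|0⟩ kets |00⟩, |01⟩ unchanged and applies H to qubit 1 on the control-|1⟩ pair (|10⟩, |11⟩).
H = [[1/√2, 1/√2], [1/√2, -1/√2]].
With a = amp(|10⟩) = (0.0244 + 0.3029i) and b = amp(|11⟩) = (-0.002156 - 0.02675i):
new amp(|10⟩) = (1/√2)·a + (1/√2)·b = (0.01573 + 0.1953i)
new amp(|11⟩) = (1/√2)·a + (-1/√2)·b = (0.01878 + 0.2331i)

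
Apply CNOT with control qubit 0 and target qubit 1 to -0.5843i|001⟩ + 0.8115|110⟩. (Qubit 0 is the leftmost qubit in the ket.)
-0.5843i|001⟩ + 0.8115|100⟩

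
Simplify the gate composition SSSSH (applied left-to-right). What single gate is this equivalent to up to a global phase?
H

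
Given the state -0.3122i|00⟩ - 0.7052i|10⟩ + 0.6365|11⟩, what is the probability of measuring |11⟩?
0.4051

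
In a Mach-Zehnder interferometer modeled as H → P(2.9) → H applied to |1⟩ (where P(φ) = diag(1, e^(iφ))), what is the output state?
(0.9855 - 0.1196i)|0⟩ + (0.01452 + 0.1196i)|1⟩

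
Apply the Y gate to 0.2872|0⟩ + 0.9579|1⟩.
-0.9579i|0⟩ + 0.2872i|1⟩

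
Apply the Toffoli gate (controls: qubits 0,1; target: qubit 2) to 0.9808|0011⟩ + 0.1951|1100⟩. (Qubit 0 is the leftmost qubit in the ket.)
0.9808|0011⟩ + 0.1951|1110⟩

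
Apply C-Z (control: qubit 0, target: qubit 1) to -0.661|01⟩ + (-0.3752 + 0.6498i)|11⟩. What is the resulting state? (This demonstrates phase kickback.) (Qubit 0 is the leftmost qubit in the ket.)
-0.661|01⟩ + (0.3752 - 0.6498i)|11⟩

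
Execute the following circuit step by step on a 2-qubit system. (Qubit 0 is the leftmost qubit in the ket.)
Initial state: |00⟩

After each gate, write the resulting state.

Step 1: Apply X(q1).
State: |01⟩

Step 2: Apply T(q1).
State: (1/√2 + (1/√2)i)|01⟩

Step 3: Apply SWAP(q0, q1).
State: (1/√2 + (1/√2)i)|10⟩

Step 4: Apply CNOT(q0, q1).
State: (1/√2 + (1/√2)i)|11⟩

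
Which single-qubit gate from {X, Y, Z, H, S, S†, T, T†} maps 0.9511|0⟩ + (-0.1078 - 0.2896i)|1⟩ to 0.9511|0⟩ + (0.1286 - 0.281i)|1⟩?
T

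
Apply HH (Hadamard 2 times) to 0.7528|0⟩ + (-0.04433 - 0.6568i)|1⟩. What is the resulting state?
0.7528|0⟩ + (-0.04433 - 0.6568i)|1⟩

H² = I, so an even number of Hadamards cancels: H^2 = I and the state is unchanged.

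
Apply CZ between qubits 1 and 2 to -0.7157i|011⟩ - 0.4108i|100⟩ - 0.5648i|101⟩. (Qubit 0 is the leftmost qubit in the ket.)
0.7157i|011⟩ - 0.4108i|100⟩ - 0.5648i|101⟩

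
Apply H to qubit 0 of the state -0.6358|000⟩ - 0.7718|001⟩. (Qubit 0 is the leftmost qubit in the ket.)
-0.4496|000⟩ - 0.5457|001⟩ - 0.4496|100⟩ - 0.5457|101⟩

H on qubit 0 mixes each pair of kets that differ only in qubit 0: amplitudes (a, b) of (|…0…⟩, |…1…⟩) become ((a + b)/√2, (a − b)/√2). Kets absent from the input have amplitude 0.
(|000⟩, |100⟩): (a, b) = (-0.6358, 0) → (-0.4496, -0.4496)
(|001⟩, |101⟩): (a, b) = (-0.7718, 0) → (-0.5457, -0.5457)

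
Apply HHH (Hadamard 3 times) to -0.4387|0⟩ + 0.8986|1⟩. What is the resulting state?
0.3252|0⟩ - 0.9456|1⟩

H² = I, so H^3 = H: a single Hadamard. With (a, b) = (-0.4387, 0.8986), H gives ((a + b)/√2, (a − b)/√2) = (0.3252, -0.9456).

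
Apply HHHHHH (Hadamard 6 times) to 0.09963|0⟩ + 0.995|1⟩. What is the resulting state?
0.09963|0⟩ + 0.995|1⟩

H² = I, so an even number of Hadamards cancels: H^6 = I and the state is unchanged.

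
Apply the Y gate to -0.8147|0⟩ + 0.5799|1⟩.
-0.5799i|0⟩ - 0.8147i|1⟩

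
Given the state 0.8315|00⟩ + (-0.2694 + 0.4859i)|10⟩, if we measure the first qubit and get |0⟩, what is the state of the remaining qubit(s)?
|0⟩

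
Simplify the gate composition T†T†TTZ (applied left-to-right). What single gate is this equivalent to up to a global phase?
Z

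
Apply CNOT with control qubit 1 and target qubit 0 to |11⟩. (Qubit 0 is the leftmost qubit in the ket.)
|01⟩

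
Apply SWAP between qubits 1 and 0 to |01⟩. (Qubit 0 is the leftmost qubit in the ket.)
|10⟩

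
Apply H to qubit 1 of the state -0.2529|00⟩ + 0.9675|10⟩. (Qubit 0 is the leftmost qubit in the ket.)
-0.1788|00⟩ - 0.1788|01⟩ + 0.6841|10⟩ + 0.6841|11⟩

H on qubit 1 mixes each pair of kets that differ only in qubit 1: amplitudes (a, b) of (|…0…⟩, |…1…⟩) become ((a + b)/√2, (a − b)/√2). Kets absent from the input have amplitude 0.
(|00⟩, |01⟩): (a, b) = (-0.2529, 0) → (-0.1788, -0.1788)
(|10⟩, |11⟩): (a, b) = (0.9675, 0) → (0.6841, 0.6841)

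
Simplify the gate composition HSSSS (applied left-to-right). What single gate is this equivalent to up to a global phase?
H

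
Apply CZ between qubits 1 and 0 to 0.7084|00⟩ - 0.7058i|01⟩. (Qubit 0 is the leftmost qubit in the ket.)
0.7084|00⟩ - 0.7058i|01⟩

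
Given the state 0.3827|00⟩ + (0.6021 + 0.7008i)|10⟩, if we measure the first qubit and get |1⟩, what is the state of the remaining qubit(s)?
(0.6517 + 0.7585i)|0⟩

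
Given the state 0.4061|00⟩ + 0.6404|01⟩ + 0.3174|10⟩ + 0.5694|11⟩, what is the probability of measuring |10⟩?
0.1007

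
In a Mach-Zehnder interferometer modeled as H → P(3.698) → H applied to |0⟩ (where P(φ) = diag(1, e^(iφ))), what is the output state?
(0.07542 - 0.2641i)|0⟩ + (0.9246 + 0.2641i)|1⟩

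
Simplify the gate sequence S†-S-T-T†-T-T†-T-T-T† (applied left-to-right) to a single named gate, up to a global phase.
T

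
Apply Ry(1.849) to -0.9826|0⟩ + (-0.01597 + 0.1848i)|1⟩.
(-0.579 - 0.1475i)|0⟩ + (-0.794 + 0.1113i)|1⟩

Ry(1.849) = [[cos(θ/2), −sin(θ/2)], [sin(θ/2), cos(θ/2)]]; θ = 1.849, cos(θ/2) ≈ 0.602234, sin(θ/2) ≈ 0.79832.
With a = amp(|0⟩) = -0.9826 and b = amp(|1⟩) = (-0.01597 + 0.1848i):
new amp(|0⟩) = (0.602234)·a + (-0.79832)·b = (-0.579 - 0.1475i)
new amp(|1⟩) = (0.79832)·a + (0.602234)·b = (-0.794 + 0.1113i)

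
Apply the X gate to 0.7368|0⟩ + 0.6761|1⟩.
0.6761|0⟩ + 0.7368|1⟩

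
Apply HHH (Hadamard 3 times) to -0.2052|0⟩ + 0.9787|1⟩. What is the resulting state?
0.5469|0⟩ - 0.8371|1⟩

H² = I, so H^3 = H: a single Hadamard. With (a, b) = (-0.2052, 0.9787), H gives ((a + b)/√2, (a − b)/√2) = (0.5469, -0.8371).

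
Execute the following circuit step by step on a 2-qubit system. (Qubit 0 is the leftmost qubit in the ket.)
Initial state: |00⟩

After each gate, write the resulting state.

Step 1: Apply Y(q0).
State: i|10⟩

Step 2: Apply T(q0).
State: (-1/√2 + (1/√2)i)|10⟩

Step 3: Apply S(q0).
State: (-1/√2 - (1/√2)i)|10⟩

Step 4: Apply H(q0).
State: (-1/2 - (1/2)i)|00⟩ + (1/2 + (1/2)i)|10⟩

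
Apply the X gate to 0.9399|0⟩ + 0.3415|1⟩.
0.3415|0⟩ + 0.9399|1⟩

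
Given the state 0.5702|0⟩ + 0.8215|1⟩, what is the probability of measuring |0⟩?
0.3251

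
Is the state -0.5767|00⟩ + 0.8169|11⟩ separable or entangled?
Entangled

Writing the state as a|00⟩ + b|01⟩ + c|10⟩ + d|11⟩, it is a product state iff ad − bc = 0.
Here (a, b, c, d) = (-0.5767, 0, 0, 0.8169): ad − bc = (-0.5767)(0.8169) − (0)(0) = -0.4711 ≠ 0, so the state is entangled.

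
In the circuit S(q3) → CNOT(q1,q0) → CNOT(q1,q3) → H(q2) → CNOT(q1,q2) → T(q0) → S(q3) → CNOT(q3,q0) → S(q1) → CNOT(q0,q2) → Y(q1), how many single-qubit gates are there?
6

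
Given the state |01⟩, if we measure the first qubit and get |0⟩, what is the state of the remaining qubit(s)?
|1⟩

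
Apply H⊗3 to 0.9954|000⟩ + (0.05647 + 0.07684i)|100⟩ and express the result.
(0.3719 + 0.02717i)|000⟩ + (0.3719 + 0.02717i)|001⟩ + (0.3719 + 0.02717i)|010⟩ + (0.3719 + 0.02717i)|011⟩ + (0.332 - 0.02717i)|100⟩ + (0.332 - 0.02717i)|101⟩ + (0.332 - 0.02717i)|110⟩ + (0.332 - 0.02717i)|111⟩

H⊗3 gives amp(|y⟩) = (1/2√2) Σ_x (−1)^(x·y) amp(|x⟩), where x·y is the number of positions in which both x and y have a 1.
|000⟩: (0.9954 + (0.05647 + 0.07684i))/(2√2) = (0.3719 + 0.02717i)
|001⟩: (0.9954 + (0.05647 + 0.07684i))/(2√2) = (0.3719 + 0.02717i)
|010⟩: (0.9954 + (0.05647 + 0.07684i))/(2√2) = (0.3719 + 0.02717i)
|011⟩: (0.9954 + (0.05647 + 0.07684i))/(2√2) = (0.3719 + 0.02717i)
|100⟩: (0.9954 - (0.05647 + 0.07684i))/(2√2) = (0.332 - 0.02717i)
|101⟩: (0.9954 - (0.05647 + 0.07684i))/(2√2) = (0.332 - 0.02717i)
|110⟩: (0.9954 - (0.05647 + 0.07684i))/(2√2) = (0.332 - 0.02717i)
|111⟩: (0.9954 - (0.05647 + 0.07684i))/(2√2) = (0.332 - 0.02717i)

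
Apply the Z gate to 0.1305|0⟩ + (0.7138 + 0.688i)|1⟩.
0.1305|0⟩ + (-0.7138 - 0.688i)|1⟩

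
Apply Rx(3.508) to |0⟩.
-0.1822|0⟩ - 0.9833i|1⟩

Rx(3.508) = [[cos(θ/2), −i·sin(θ/2)], [−i·sin(θ/2), cos(θ/2)]]; θ = 3.508, cos(θ/2) ≈ -0.182181, sin(θ/2) ≈ 0.983265.
With a = amp(|0⟩) = 1 and b = amp(|1⟩) = 0:
new amp(|0⟩) = (-0.182181)·a + (-0.983265i)·b = -0.1822
new amp(|1⟩) = (-0.983265i)·a + (-0.182181)·b = -0.9833i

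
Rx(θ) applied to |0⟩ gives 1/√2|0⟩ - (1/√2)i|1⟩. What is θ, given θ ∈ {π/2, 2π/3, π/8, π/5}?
π/2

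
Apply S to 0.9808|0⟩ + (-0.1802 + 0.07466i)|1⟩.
0.9808|0⟩ + (-0.07466 - 0.1802i)|1⟩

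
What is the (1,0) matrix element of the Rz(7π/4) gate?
0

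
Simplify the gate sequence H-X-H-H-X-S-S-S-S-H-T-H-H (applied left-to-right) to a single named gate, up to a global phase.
T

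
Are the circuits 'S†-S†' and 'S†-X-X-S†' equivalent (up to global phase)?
Yes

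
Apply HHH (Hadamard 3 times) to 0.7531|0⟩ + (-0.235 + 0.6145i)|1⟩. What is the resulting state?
(0.3664 + 0.4345i)|0⟩ + (0.6987 - 0.4345i)|1⟩

H² = I, so H^3 = H: a single Hadamard. With (a, b) = (0.7531, (-0.235 + 0.6145i)), H gives ((a + b)/√2, (a − b)/√2) = ((0.3664 + 0.4345i), (0.6987 - 0.4345i)).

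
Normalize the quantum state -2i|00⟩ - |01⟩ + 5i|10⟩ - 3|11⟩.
-0.3203i|00⟩ - 0.1601|01⟩ + 0.8006i|10⟩ - 0.4804|11⟩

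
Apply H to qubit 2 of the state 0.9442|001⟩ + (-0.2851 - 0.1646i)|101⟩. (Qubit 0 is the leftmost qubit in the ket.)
0.6677|000⟩ - 0.6677|001⟩ + (-0.2016 - 0.1164i)|100⟩ + (0.2016 + 0.1164i)|101⟩

H on qubit 2 mixes each pair of kets that differ only in qubit 2: amplitudes (a, b) of (|…0…⟩, |…1…⟩) become ((a + b)/√2, (a − b)/√2). Kets absent from the input have amplitude 0.
(|000⟩, |001⟩): (a, b) = (0, 0.9442) → (0.6677, -0.6677)
(|100⟩, |101⟩): (a, b) = (0, (-0.2851 - 0.1646i)) → ((-0.2016 - 0.1164i), (0.2016 + 0.1164i))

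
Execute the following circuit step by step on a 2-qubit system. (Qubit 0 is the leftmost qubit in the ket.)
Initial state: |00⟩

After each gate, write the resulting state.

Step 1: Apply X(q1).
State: |01⟩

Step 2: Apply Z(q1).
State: -|01⟩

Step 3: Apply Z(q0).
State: -|01⟩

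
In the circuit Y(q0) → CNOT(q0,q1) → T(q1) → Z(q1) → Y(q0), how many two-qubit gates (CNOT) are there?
1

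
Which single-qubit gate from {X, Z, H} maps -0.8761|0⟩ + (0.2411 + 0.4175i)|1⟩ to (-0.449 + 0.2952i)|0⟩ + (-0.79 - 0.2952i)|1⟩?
H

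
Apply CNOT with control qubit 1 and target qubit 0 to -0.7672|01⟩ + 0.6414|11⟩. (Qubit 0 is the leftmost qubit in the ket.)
0.6414|01⟩ - 0.7672|11⟩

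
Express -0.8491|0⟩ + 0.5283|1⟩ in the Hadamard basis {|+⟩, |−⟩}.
-0.2268|+⟩ - 0.974|−⟩

With |ψ⟩ = α|0⟩ + β|1⟩, the Hadamard-basis coefficients are ⟨+|ψ⟩ = (α + β)/√2 and ⟨−|ψ⟩ = (α − β)/√2.
Here α = -0.8491, β = 0.5283: (α + β)/√2 = -0.2268, (α − β)/√2 = -0.974.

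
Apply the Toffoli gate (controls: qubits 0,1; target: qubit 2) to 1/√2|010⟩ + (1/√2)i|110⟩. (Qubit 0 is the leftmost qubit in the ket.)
1/√2|010⟩ + (1/√2)i|111⟩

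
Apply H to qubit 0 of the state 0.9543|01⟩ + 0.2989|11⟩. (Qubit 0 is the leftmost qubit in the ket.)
0.8861|01⟩ + 0.4634|11⟩

H on qubit 0 mixes each pair of kets that differ only in qubit 0: amplitudes (a, b) of (|…0…⟩, |…1…⟩) become ((a + b)/√2, (a − b)/√2). Kets absent from the input have amplitude 0.
(|01⟩, |11⟩): (a, b) = (0.9543, 0.2989) → (0.8861, 0.4634)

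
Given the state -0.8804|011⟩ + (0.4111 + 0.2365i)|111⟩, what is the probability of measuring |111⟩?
0.2249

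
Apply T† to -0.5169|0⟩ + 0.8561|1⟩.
-0.5169|0⟩ + (0.6054 - 0.6054i)|1⟩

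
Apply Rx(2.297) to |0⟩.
0.4099|0⟩ - 0.9122i|1⟩

Rx(2.297) = [[cos(θ/2), −i·sin(θ/2)], [−i·sin(θ/2), cos(θ/2)]]; θ = 2.297, cos(θ/2) ≈ 0.409856, sin(θ/2) ≈ 0.91215.
With a = amp(|0⟩) = 1 and b = amp(|1⟩) = 0:
new amp(|0⟩) = (0.409856)·a + (-0.91215i)·b = 0.4099
new amp(|1⟩) = (-0.91215i)·a + (0.409856)·b = -0.9122i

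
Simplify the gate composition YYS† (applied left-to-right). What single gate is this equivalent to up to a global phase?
S†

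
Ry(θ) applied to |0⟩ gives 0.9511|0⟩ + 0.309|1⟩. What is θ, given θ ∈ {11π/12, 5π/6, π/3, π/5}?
π/5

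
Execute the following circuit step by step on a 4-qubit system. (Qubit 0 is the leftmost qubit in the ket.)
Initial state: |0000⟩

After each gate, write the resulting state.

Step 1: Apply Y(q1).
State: i|0100⟩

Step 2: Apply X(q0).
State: i|1100⟩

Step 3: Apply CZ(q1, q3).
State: i|1100⟩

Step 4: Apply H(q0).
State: (1/√2)i|0100⟩ - (1/√2)i|1100⟩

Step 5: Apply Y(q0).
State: -1/√2|0100⟩ - 1/√2|1100⟩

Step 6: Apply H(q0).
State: -|0100⟩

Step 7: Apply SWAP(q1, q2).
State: -|0010⟩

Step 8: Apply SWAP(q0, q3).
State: -|0010⟩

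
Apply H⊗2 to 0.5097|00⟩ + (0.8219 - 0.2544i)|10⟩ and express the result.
(0.6658 - 0.1272i)|00⟩ + (0.6658 - 0.1272i)|01⟩ + (-0.1561 + 0.1272i)|10⟩ + (-0.1561 + 0.1272i)|11⟩

H⊗2 gives amp(|y⟩) = (1/2) Σ_x (−1)^(x·y) amp(|x⟩), where x·y is the number of positions in which both x and y have a 1.
|00⟩: (0.5097 + (0.8219 - 0.2544i))/2 = (0.6658 - 0.1272i)
|01⟩: (0.5097 + (0.8219 - 0.2544i))/2 = (0.6658 - 0.1272i)
|10⟩: (0.5097 - (0.8219 - 0.2544i))/2 = (-0.1561 + 0.1272i)
|11⟩: (0.5097 - (0.8219 - 0.2544i))/2 = (-0.1561 + 0.1272i)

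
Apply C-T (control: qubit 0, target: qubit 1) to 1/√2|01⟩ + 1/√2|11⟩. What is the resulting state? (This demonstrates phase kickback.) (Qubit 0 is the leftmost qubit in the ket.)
1/√2|01⟩ + (1/2 + (1/2)i)|11⟩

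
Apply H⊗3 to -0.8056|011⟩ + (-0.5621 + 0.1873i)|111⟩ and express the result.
(-0.4836 + 0.06622i)|000⟩ + (0.4836 - 0.06622i)|001⟩ + (0.4836 - 0.06622i)|010⟩ + (-0.4836 + 0.06622i)|011⟩ + (-0.08609 - 0.06622i)|100⟩ + (0.08609 + 0.06622i)|101⟩ + (0.08609 + 0.06622i)|110⟩ + (-0.08609 - 0.06622i)|111⟩

H⊗3 gives amp(|y⟩) = (1/2√2) Σ_x (−1)^(x·y) amp(|x⟩), where x·y is the number of positions in which both x and y have a 1.
|000⟩: (-0.8056 + (-0.5621 + 0.1873i))/(2√2) = (-0.4836 + 0.06622i)
|001⟩: (0.8056 - (-0.5621 + 0.1873i))/(2√2) = (0.4836 - 0.06622i)
|010⟩: (0.8056 - (-0.5621 + 0.1873i))/(2√2) = (0.4836 - 0.06622i)
|011⟩: (-0.8056 + (-0.5621 + 0.1873i))/(2√2) = (-0.4836 + 0.06622i)
|100⟩: (-0.8056 - (-0.5621 + 0.1873i))/(2√2) = (-0.08609 - 0.06622i)
|101⟩: (0.8056 + (-0.5621 + 0.1873i))/(2√2) = (0.08609 + 0.06622i)
|110⟩: (0.8056 + (-0.5621 + 0.1873i))/(2√2) = (0.08609 + 0.06622i)
|111⟩: (-0.8056 - (-0.5621 + 0.1873i))/(2√2) = (-0.08609 - 0.06622i)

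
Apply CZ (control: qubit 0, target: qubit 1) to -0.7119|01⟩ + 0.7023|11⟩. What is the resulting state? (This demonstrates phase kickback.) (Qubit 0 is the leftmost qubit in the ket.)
-0.7119|01⟩ - 0.7023|11⟩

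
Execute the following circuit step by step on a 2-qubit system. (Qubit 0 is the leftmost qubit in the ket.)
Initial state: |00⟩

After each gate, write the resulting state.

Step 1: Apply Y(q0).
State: i|10⟩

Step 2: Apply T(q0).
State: (-1/√2 + (1/√2)i)|10⟩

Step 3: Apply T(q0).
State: -|10⟩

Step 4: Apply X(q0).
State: -|00⟩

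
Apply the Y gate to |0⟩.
i|1⟩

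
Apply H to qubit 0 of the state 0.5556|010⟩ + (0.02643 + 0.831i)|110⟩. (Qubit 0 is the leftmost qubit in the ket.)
(0.4116 + 0.5876i)|010⟩ + (0.3742 - 0.5876i)|110⟩

H on qubit 0 mixes each pair of kets that differ only in qubit 0: amplitudes (a, b) of (|…0…⟩, |…1…⟩) become ((a + b)/√2, (a − b)/√2). Kets absent from the input have amplitude 0.
(|010⟩, |110⟩): (a, b) = (0.5556, (0.02643 + 0.831i)) → ((0.4116 + 0.5876i), (0.3742 - 0.5876i))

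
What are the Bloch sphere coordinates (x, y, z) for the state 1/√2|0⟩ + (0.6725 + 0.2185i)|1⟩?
(0.9511, 0.309, 0.0000015)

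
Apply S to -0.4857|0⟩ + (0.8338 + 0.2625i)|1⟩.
-0.4857|0⟩ + (-0.2625 + 0.8338i)|1⟩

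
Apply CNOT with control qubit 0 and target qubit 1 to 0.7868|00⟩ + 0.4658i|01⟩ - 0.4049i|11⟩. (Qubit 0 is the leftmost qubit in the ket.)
0.7868|00⟩ + 0.4658i|01⟩ - 0.4049i|10⟩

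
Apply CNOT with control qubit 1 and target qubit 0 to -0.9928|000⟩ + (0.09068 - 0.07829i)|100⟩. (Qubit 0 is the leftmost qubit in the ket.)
-0.9928|000⟩ + (0.09068 - 0.07829i)|100⟩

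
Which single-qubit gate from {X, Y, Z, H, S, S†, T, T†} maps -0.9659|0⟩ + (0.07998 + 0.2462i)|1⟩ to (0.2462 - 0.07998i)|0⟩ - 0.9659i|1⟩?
Y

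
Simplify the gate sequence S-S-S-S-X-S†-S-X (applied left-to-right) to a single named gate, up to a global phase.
I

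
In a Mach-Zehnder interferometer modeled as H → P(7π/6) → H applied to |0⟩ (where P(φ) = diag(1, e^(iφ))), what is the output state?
(0.06699 - 0.25i)|0⟩ + (0.933 + 0.25i)|1⟩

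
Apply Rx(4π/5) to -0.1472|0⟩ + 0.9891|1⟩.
(-0.04549 - 0.9407i)|0⟩ + (0.3056 + 0.14i)|1⟩

Rx(4π/5) = [[cos(θ/2), −i·sin(θ/2)], [−i·sin(θ/2), cos(θ/2)]]; θ = 4π/5, cos(θ/2) ≈ 0.309017, sin(θ/2) ≈ 0.951057.
With a = amp(|0⟩) = -0.1472 and b = amp(|1⟩) = 0.9891:
new amp(|0⟩) = (0.309017)·a + (-0.951057i)·b = (-0.04549 - 0.9407i)
new amp(|1⟩) = (-0.951057i)·a + (0.309017)·b = (0.3056 + 0.14i)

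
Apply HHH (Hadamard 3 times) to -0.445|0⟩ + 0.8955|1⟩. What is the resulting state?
0.3186|0⟩ - 0.9479|1⟩

H² = I, so H^3 = H: a single Hadamard. With (a, b) = (-0.445, 0.8955), H gives ((a + b)/√2, (a − b)/√2) = (0.3186, -0.9479).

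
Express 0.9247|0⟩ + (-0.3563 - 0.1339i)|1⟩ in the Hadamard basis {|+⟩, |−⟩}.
(0.4019 - 0.09468i)|+⟩ + (0.9058 + 0.09468i)|−⟩

With |ψ⟩ = α|0⟩ + β|1⟩, the Hadamard-basis coefficients are ⟨+|ψ⟩ = (α + β)/√2 and ⟨−|ψ⟩ = (α − β)/√2.
Here α = 0.9247, β = (-0.3563 - 0.1339i): (α + β)/√2 = (0.4019 - 0.09468i), (α − β)/√2 = (0.9058 + 0.09468i).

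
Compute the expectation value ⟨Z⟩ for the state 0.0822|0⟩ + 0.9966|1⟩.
-0.9865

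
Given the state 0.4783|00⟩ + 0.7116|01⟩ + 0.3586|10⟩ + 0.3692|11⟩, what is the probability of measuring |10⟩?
0.1286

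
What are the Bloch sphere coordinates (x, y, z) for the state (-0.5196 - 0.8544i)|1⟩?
(0, 0, -1)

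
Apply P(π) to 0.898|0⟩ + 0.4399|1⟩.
0.898|0⟩ - 0.4399|1⟩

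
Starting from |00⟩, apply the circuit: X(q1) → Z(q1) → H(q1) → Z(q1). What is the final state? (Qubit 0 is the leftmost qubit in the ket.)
-1/√2|00⟩ - 1/√2|01⟩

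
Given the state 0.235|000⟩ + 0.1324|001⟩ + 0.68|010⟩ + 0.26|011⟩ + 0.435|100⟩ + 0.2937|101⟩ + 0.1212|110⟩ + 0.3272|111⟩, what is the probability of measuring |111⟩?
0.1071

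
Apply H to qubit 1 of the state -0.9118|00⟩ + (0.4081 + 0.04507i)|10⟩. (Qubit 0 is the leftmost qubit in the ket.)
-0.6447|00⟩ - 0.6447|01⟩ + (0.2886 + 0.03187i)|10⟩ + (0.2886 + 0.03187i)|11⟩

H on qubit 1 mixes each pair of kets that differ only in qubit 1: amplitudes (a, b) of (|…0…⟩, |…1…⟩) become ((a + b)/√2, (a − b)/√2). Kets absent from the input have amplitude 0.
(|00⟩, |01⟩): (a, b) = (-0.9118, 0) → (-0.6447, -0.6447)
(|10⟩, |11⟩): (a, b) = ((0.4081 + 0.04507i), 0) → ((0.2886 + 0.03187i), (0.2886 + 0.03187i))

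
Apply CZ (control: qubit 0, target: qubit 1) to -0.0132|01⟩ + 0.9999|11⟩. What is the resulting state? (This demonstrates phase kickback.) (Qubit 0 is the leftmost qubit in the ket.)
-0.0132|01⟩ - 0.9999|11⟩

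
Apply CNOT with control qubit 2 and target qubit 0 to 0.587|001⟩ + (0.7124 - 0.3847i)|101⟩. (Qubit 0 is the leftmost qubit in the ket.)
(0.7124 - 0.3847i)|001⟩ + 0.587|101⟩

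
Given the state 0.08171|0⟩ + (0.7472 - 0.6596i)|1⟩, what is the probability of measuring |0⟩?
0.006677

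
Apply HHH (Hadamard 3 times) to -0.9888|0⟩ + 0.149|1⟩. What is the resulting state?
-0.5938|0⟩ - 0.8045|1⟩

H² = I, so H^3 = H: a single Hadamard. With (a, b) = (-0.9888, 0.149), H gives ((a + b)/√2, (a − b)/√2) = (-0.5938, -0.8045).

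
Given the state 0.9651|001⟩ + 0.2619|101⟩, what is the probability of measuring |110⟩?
0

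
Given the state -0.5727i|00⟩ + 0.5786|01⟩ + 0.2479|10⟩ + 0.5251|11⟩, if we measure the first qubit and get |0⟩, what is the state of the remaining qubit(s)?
-0.7035i|0⟩ + 0.7107|1⟩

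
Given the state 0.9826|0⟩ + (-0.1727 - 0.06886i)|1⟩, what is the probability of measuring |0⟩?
0.9655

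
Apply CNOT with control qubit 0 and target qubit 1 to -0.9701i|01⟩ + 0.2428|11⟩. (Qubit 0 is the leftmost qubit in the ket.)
-0.9701i|01⟩ + 0.2428|10⟩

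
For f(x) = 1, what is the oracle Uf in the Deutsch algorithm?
I ⊗ X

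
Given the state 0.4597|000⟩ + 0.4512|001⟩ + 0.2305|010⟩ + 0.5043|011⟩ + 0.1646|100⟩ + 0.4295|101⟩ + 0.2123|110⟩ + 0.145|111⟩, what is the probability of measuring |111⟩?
0.02103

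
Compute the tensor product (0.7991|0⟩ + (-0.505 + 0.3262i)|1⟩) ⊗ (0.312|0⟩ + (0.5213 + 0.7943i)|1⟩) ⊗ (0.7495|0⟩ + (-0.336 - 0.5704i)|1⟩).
0.1869|000⟩ + (-0.08377 - 0.1422i)|001⟩ + (0.3122 + 0.4757i)|010⟩ + (0.2221 - 0.4509i)|011⟩ + (-0.1181 + 0.07628i)|100⟩ + (0.111 + 0.05568i)|101⟩ + (-0.3915 - 0.1732i)|110⟩ + (0.04371 + 0.3756i)|111⟩

amp(|b₁b₂…⟩) = product of the factor amplitudes for bits b₁, b₂, …; only kets whose every factor amplitude is nonzero survive.
|000⟩: (0.7991)(0.312)(0.7495) = 0.1869
|001⟩: (0.7991)(0.312)(-0.336 - 0.5704i) = (-0.08377 - 0.1422i)
|010⟩: (0.7991)(0.5213 + 0.7943i)(0.7495) = (0.3122 + 0.4757i)
|011⟩: (0.7991)(0.5213 + 0.7943i)(-0.336 - 0.5704i) = (0.2221 - 0.4509i)
|100⟩: (-0.505 + 0.3262i)(0.312)(0.7495) = (-0.1181 + 0.07628i)
|101⟩: (-0.505 + 0.3262i)(0.312)(-0.336 - 0.5704i) = (0.111 + 0.05568i)
|110⟩: (-0.505 + 0.3262i)(0.5213 + 0.7943i)(0.7495) = (-0.3915 - 0.1732i)
|111⟩: (-0.505 + 0.3262i)(0.5213 + 0.7943i)(-0.336 - 0.5704i) = (0.04371 + 0.3756i)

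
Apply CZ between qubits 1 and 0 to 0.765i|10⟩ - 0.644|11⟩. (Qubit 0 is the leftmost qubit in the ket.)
0.765i|10⟩ + 0.644|11⟩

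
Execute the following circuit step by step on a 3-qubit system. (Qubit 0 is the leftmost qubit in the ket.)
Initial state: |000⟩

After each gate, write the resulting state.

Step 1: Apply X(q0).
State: |100⟩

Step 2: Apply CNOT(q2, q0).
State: |100⟩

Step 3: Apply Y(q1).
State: i|110⟩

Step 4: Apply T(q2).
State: i|110⟩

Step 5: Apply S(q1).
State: -|110⟩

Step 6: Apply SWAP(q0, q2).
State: -|011⟩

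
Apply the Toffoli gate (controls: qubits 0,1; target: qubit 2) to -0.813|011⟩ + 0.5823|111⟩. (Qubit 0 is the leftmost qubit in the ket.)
-0.813|011⟩ + 0.5823|110⟩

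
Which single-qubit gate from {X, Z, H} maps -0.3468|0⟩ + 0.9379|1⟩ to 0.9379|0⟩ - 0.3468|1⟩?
X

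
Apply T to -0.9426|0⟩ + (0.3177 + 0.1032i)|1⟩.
-0.9426|0⟩ + (0.1517 + 0.2976i)|1⟩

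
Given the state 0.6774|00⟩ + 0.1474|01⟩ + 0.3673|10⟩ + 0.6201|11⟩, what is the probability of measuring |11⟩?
0.3845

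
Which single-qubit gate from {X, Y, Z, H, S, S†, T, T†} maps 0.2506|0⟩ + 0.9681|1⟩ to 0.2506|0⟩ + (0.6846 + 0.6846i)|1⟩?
T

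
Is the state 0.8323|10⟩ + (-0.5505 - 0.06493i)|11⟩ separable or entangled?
Separable

Writing the state as a|00⟩ + b|01⟩ + c|10⟩ + d|11⟩, it is a product state iff ad − bc = 0.
Here (a, b, c, d) = (0, 0, 0.8323, (-0.5505 - 0.06493i)): ad − bc = (0)(-0.5505 - 0.06493i) − (0)(0.8323) = 0, so the state is separable.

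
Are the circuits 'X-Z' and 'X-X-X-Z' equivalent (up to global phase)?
Yes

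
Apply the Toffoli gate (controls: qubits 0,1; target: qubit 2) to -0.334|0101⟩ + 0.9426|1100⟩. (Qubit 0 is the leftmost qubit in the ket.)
-0.334|0101⟩ + 0.9426|1110⟩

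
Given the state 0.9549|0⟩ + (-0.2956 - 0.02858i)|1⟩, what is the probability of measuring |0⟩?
0.9118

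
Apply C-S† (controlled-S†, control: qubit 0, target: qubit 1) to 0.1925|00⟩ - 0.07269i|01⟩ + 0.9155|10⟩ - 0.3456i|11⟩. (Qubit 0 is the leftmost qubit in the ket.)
0.1925|00⟩ - 0.07269i|01⟩ + 0.9155|10⟩ - 0.3456|11⟩

C-S† leaves the control-|0⟩ kets |00⟩, |01⟩ unchanged and applies S† to qubit 1 on the control-|1⟩ pair (|10⟩, |11⟩).
S† = [[1, 0], [0, -i]].
With a = amp(|10⟩) = 0.9155 and b = amp(|11⟩) = -0.3456i:
new amp(|10⟩) = (1)·a = 0.9155
new amp(|11⟩) = (-i)·b = -0.3456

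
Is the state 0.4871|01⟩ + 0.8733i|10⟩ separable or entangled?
Entangled

Writing the state as a|00⟩ + b|01⟩ + c|10⟩ + d|11⟩, it is a product state iff ad − bc = 0.
Here (a, b, c, d) = (0, 0.4871, 0.8733i, 0): ad − bc = (0)(0) − (0.4871)(0.8733i) = -0.4254i ≠ 0, so the state is entangled.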